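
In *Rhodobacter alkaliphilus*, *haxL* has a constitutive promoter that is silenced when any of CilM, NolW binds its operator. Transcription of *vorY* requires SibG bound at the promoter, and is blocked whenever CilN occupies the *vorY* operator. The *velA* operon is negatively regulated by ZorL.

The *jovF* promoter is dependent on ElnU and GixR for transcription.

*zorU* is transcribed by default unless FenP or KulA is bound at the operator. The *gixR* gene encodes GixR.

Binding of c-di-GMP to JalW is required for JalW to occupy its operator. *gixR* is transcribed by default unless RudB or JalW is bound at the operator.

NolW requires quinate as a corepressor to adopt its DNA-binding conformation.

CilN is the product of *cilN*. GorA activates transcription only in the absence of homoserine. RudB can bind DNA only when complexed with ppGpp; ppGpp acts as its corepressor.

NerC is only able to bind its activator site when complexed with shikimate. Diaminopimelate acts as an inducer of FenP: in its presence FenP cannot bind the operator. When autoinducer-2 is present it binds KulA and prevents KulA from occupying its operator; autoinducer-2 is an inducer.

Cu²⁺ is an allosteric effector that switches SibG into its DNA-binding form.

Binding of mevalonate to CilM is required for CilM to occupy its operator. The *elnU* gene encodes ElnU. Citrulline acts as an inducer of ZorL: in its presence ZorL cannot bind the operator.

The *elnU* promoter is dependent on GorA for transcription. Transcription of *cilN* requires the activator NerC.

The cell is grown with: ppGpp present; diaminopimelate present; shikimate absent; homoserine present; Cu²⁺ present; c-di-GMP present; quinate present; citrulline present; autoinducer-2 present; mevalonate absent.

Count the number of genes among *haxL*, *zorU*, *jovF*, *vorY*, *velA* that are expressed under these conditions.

3

Mevalonate is absent, so CilM is inactive.
Quinate is present, so NolW is active.
With repressor NolW bound, *haxL* is not transcribed.
→ *haxL* is OFF.
Diaminopimelate is present, so FenP is inactive.
Autoinducer-2 is present, so KulA is inactive.
With no repressor bound, *zorU* is transcribed.
→ *zorU* is ON.
Homoserine is present, so GorA is inactive.
Required activator GorA is absent, so *elnU* is not transcribed.
So ElnU is not produced.
ppGpp is present, so RudB is active.
c-di-GMP is present, so JalW is active.
With repressor RudB bound, *gixR* is not transcribed.
So GixR is not produced.
Required activator ElnU is absent, so *jovF* is not transcribed.
→ *jovF* is OFF.
Shikimate is absent, so NerC is inactive.
Required activator NerC is absent, so *cilN* is not transcribed.
So CilN is not produced.
Cu²⁺ is present, so SibG is active.
No repressor is bound and SibG is active, so *vorY* is transcribed.
→ *vorY* is ON.
Citrulline is present, so ZorL is inactive.
With no repressor bound, *velA* is transcribed.
→ *velA* is ON.
3 of the 5 genes are transcribed.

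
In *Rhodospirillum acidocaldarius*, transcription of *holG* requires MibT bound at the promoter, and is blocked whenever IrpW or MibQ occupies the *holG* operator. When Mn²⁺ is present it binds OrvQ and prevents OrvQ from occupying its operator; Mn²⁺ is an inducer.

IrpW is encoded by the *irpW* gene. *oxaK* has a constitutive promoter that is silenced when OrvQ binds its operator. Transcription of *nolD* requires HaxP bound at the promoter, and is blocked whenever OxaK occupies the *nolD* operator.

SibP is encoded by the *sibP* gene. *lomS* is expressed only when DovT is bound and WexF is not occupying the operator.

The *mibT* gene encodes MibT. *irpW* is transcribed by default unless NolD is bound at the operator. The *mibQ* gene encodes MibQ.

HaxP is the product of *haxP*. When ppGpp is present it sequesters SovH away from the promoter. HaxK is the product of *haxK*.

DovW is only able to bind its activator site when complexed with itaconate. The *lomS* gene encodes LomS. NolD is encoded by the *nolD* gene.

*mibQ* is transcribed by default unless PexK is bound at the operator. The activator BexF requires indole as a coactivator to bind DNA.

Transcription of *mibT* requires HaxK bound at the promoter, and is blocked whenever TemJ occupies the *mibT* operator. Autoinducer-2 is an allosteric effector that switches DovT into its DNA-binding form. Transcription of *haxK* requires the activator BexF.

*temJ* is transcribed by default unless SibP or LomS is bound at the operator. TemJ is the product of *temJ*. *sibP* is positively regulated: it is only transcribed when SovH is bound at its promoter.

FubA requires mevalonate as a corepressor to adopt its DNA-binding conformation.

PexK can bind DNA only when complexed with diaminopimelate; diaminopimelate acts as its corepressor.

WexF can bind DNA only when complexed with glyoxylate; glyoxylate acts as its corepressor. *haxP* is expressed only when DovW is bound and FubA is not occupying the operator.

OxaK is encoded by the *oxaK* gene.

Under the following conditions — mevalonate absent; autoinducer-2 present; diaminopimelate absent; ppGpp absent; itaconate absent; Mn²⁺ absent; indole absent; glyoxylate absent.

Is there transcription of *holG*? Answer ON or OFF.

OFF

Mn²⁺ is absent, so OrvQ is active.
With repressor OrvQ bound, *oxaK* is not transcribed.
So OxaK is not produced.
Mevalonate is absent, so FubA is inactive.
Itaconate is absent, so DovW is inactive.
Required activator DovW is absent, so *haxP* is not transcribed.
So HaxP is not produced.
Required activator HaxP is absent, so *nolD* is not transcribed.
So NolD is not produced.
With no repressor bound, *irpW* is transcribed.
So IrpW is produced and active.
ppGpp is absent, so SovH is active.
No repressor is bound and SovH is active, so *sibP* is transcribed.
So SibP is produced and active.
Autoinducer-2 is present, so DovT is active.
Glyoxylate is absent, so WexF is inactive.
No repressor is bound and DovT is active, so *lomS* is transcribed.
So LomS is produced and active.
With repressor SibP bound, *temJ* is not transcribed.
So TemJ is not produced.
Indole is absent, so BexF is inactive.
Required activator BexF is absent, so *haxK* is not transcribed.
So HaxK is not produced.
Required activator HaxK is absent, so *mibT* is not transcribed.
So MibT is not produced.
Diaminopimelate is absent, so PexK is inactive.
With no repressor bound, *mibQ* is transcribed.
So MibQ is produced and active.
With repressor IrpW bound, *holG* is not transcribed.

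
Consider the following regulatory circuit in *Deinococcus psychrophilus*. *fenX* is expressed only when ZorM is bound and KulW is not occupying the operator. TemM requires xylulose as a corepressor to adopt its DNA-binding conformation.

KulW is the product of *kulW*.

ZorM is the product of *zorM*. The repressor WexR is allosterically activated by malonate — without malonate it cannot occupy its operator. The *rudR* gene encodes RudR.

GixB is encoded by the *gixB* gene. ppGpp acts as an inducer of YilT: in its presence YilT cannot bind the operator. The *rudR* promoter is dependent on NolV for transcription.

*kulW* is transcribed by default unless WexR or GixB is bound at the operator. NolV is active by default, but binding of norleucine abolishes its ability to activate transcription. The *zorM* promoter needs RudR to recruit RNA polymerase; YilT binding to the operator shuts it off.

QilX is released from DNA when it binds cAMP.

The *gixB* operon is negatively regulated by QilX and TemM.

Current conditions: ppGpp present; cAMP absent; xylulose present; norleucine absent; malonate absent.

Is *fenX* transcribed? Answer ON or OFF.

ppGpp is present, so YilT is inactive.
Norleucine is absent, so NolV is active.
No repressor is bound and NolV is active, so *rudR* is transcribed.
So RudR is produced and active.
No repressor is bound and RudR is active, so *zorM* is transcribed.
So ZorM is produced and active.
Malonate is absent, so WexR is inactive.
cAMP is absent, so QilX is active.
Xylulose is present, so TemM is active.
With repressor QilX bound, *gixB* is not transcribed.
So GixB is not produced.
With no repressor bound, *kulW* is transcribed.
So KulW is produced and active.
With repressor KulW bound, *fenX* is not transcribed.

OFF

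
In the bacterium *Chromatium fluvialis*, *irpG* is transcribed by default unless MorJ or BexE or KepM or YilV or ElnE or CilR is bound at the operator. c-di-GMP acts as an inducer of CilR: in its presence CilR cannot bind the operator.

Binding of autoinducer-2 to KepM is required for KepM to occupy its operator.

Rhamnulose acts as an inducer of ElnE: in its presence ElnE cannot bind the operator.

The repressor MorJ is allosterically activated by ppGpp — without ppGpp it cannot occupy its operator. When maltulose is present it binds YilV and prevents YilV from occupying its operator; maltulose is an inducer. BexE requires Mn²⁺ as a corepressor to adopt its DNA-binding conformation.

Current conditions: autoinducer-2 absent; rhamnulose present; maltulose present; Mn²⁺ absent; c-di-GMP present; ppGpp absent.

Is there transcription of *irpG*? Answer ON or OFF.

ppGpp is absent, so MorJ is inactive.
Mn²⁺ is absent, so BexE is inactive.
Autoinducer-2 is absent, so KepM is inactive.
Maltulose is present, so YilV is inactive.
Rhamnulose is present, so ElnE is inactive.
c-di-GMP is present, so CilR is inactive.
With no repressor bound, *irpG* is transcribed.

ON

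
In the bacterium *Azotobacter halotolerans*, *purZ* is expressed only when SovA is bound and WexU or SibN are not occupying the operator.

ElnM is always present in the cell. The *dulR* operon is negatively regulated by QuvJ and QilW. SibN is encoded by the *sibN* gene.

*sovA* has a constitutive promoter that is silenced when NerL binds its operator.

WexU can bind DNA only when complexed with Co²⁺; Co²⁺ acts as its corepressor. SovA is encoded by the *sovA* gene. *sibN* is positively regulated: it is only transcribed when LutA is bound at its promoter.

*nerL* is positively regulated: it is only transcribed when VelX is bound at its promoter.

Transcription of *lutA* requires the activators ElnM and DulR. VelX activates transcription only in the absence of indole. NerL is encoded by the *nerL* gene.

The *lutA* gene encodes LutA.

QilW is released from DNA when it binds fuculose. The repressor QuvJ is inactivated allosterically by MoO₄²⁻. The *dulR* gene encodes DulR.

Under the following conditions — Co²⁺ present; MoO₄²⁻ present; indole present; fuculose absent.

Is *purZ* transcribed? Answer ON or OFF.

Indole is present, so VelX is inactive.
Required activator VelX is absent, so *nerL* is not transcribed.
So NerL is not produced.
With no repressor bound, *sovA* is transcribed.
So SovA is produced and active.
Co²⁺ is present, so WexU is active.
ElnM is produced constitutively and is active.
MoO₄²⁻ is present, so QuvJ is inactive.
Fuculose is absent, so QilW is active.
With repressor QilW bound, *dulR* is not transcribed.
So DulR is not produced.
Required activator DulR is absent, so *lutA* is not transcribed.
So LutA is not produced.
Required activator LutA is absent, so *sibN* is not transcribed.
So SibN is not produced.
With repressor WexU bound, *purZ* is not transcribed.

OFF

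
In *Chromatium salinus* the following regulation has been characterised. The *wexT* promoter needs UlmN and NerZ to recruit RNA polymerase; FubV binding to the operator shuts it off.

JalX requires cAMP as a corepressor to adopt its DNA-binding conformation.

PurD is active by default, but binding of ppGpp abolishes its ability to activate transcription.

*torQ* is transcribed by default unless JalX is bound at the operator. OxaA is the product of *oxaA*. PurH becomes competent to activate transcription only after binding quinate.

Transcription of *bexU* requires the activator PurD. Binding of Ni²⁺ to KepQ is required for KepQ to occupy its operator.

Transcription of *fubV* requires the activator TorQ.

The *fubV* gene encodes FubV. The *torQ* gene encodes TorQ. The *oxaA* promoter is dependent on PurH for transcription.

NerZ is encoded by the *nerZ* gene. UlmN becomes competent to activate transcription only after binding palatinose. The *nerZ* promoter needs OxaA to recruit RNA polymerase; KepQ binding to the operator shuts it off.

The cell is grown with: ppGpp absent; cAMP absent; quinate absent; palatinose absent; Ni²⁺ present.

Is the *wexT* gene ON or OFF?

Palatinose is absent, so UlmN is inactive.
Quinate is absent, so PurH is inactive.
Required activator PurH is absent, so *oxaA* is not transcribed.
So OxaA is not produced.
Ni²⁺ is present, so KepQ is active.
With repressor KepQ bound, *nerZ* is not transcribed.
So NerZ is not produced.
cAMP is absent, so JalX is inactive.
With no repressor bound, *torQ* is transcribed.
So TorQ is produced and active.
No repressor is bound and TorQ is active, so *fubV* is transcribed.
So FubV is produced and active.
With repressor FubV bound, *wexT* is not transcribed.

OFF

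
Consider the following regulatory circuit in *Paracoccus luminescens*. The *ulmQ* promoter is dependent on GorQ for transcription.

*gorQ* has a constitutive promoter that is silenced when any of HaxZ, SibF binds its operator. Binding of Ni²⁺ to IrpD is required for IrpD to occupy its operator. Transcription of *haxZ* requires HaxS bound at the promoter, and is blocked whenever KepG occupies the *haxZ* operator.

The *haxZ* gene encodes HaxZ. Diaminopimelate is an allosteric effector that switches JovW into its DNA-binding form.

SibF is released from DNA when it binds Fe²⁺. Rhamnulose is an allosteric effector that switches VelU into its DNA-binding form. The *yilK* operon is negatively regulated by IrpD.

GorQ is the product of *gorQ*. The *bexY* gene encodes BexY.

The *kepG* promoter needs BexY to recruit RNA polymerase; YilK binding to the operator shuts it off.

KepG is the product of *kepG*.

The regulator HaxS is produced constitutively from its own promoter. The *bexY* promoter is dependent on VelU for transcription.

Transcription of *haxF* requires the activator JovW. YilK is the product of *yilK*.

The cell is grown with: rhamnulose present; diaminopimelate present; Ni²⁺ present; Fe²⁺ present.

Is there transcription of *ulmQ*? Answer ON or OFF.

Rhamnulose is present, so VelU is active.
No repressor is bound and VelU is active, so *bexY* is transcribed.
So BexY is produced and active.
Ni²⁺ is present, so IrpD is active.
With repressor IrpD bound, *yilK* is not transcribed.
So YilK is not produced.
No repressor is bound and BexY is active, so *kepG* is transcribed.
So KepG is produced and active.
HaxS is produced constitutively and is active.
With repressor KepG bound, *haxZ* is not transcribed.
So HaxZ is not produced.
Fe²⁺ is present, so SibF is inactive.
With no repressor bound, *gorQ* is transcribed.
So GorQ is produced and active.
No repressor is bound and GorQ is active, so *ulmQ* is transcribed.

ON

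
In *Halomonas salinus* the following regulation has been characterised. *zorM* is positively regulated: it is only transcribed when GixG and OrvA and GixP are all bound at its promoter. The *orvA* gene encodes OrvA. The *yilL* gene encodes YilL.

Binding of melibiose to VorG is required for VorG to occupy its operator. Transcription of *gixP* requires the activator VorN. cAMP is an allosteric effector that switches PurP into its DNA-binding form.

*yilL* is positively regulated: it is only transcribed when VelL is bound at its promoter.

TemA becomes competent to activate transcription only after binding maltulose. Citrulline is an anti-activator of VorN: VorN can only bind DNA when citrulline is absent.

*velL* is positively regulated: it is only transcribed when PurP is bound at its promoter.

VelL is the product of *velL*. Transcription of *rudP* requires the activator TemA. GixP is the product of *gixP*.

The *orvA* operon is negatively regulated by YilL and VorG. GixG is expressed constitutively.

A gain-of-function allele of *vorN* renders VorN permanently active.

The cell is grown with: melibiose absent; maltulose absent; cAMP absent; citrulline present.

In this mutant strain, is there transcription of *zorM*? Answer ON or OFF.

GixG is produced constitutively and is active.
cAMP is absent, so PurP is inactive.
Required activator PurP is absent, so *velL* is not transcribed.
So VelL is not produced.
Required activator VelL is absent, so *yilL* is not transcribed.
So YilL is not produced.
Melibiose is absent, so VorG is inactive.
With no repressor bound, *orvA* is transcribed.
So OrvA is produced and active.
VorN is constitutively active in this strain.
No repressor is bound and VorN is active, so *gixP* is transcribed.
So GixP is produced and active.
No repressor is bound and GixG and OrvA and GixP are active, so *zorM* is transcribed.

ON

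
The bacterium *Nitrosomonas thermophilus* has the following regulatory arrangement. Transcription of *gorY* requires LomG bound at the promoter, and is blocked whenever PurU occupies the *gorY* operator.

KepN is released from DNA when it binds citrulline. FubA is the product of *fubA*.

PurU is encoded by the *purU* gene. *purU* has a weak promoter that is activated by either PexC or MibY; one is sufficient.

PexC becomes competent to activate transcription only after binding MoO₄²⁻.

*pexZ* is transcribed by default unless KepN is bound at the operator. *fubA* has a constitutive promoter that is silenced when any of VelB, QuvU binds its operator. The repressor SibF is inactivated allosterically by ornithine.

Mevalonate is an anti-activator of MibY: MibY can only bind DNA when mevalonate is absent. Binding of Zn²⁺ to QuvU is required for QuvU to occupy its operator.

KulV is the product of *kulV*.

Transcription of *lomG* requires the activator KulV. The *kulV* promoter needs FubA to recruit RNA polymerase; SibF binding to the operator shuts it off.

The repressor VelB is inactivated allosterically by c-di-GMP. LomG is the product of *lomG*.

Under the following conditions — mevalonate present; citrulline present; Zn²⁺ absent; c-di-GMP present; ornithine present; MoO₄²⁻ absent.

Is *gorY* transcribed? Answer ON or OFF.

ON

Ornithine is present, so SibF is inactive.
c-di-GMP is present, so VelB is inactive.
Zn²⁺ is absent, so QuvU is inactive.
With no repressor bound, *fubA* is transcribed.
So FubA is produced and active.
No repressor is bound and FubA is active, so *kulV* is transcribed.
So KulV is produced and active.
No repressor is bound and KulV is active, so *lomG* is transcribed.
So LomG is produced and active.
MoO₄²⁻ is absent, so PexC is inactive.
Mevalonate is present, so MibY is inactive.
No activator is available at the *purU* promoter, so *purU* is not transcribed.
So PurU is not produced.
No repressor is bound and LomG is active, so *gorY* is transcribed.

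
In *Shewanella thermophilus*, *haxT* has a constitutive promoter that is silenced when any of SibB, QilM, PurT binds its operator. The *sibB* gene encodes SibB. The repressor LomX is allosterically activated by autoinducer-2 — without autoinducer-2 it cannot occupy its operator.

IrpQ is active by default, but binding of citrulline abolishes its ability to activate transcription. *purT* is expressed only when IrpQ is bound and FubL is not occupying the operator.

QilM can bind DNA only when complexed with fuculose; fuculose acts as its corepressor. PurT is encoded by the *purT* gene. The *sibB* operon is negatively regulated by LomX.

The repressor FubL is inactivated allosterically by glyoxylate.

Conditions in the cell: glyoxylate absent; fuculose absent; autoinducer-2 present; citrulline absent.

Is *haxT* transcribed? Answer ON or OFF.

Autoinducer-2 is present, so LomX is active.
With repressor LomX bound, *sibB* is not transcribed.
So SibB is not produced.
Fuculose is absent, so QilM is inactive.
Glyoxylate is absent, so FubL is active.
Citrulline is absent, so IrpQ is active.
With repressor FubL bound, *purT* is not transcribed.
So PurT is not produced.
With no repressor bound, *haxT* is transcribed.

ON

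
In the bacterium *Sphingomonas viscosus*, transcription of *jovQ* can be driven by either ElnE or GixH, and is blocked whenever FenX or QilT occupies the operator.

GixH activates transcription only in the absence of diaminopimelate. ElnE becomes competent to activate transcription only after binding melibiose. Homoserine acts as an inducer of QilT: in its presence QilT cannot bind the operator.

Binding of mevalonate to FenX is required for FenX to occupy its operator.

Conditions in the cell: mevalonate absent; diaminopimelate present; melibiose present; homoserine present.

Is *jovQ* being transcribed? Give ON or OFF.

ON

Melibiose is present, so ElnE is active.
Mevalonate is absent, so FenX is inactive.
Diaminopimelate is present, so GixH is inactive.
Homoserine is present, so QilT is inactive.
Activator ElnE is present, so *jovQ* is transcribed.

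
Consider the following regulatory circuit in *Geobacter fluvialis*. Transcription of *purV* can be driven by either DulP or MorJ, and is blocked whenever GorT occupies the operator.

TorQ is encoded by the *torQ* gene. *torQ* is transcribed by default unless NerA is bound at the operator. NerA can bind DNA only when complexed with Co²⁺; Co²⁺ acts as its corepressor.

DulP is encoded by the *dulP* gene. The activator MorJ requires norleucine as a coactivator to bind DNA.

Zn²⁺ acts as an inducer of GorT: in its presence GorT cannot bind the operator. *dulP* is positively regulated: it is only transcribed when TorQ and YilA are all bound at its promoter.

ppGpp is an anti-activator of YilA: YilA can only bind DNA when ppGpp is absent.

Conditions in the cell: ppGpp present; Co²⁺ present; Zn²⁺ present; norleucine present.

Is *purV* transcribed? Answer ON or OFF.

ON

Co²⁺ is present, so NerA is active.
With repressor NerA bound, *torQ* is not transcribed.
So TorQ is not produced.
ppGpp is present, so YilA is inactive.
Required activator TorQ is absent, so *dulP* is not transcribed.
So DulP is not produced.
Norleucine is present, so MorJ is active.
Zn²⁺ is present, so GorT is inactive.
Activator MorJ is present, so *purV* is transcribed.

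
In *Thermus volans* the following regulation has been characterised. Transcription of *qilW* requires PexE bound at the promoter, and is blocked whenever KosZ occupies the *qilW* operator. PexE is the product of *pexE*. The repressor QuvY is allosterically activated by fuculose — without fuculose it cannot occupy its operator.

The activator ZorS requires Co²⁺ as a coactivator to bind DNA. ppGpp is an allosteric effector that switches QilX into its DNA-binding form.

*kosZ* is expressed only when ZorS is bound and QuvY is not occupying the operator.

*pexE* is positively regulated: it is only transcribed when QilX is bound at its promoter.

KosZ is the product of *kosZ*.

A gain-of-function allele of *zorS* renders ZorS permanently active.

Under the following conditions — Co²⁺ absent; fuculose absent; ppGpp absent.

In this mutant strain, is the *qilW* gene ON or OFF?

OFF

ZorS is constitutively active in this strain.
Fuculose is absent, so QuvY is inactive.
No repressor is bound and ZorS is active, so *kosZ* is transcribed.
So KosZ is produced and active.
ppGpp is absent, so QilX is inactive.
Required activator QilX is absent, so *pexE* is not transcribed.
So PexE is not produced.
With repressor KosZ bound, *qilW* is not transcribed.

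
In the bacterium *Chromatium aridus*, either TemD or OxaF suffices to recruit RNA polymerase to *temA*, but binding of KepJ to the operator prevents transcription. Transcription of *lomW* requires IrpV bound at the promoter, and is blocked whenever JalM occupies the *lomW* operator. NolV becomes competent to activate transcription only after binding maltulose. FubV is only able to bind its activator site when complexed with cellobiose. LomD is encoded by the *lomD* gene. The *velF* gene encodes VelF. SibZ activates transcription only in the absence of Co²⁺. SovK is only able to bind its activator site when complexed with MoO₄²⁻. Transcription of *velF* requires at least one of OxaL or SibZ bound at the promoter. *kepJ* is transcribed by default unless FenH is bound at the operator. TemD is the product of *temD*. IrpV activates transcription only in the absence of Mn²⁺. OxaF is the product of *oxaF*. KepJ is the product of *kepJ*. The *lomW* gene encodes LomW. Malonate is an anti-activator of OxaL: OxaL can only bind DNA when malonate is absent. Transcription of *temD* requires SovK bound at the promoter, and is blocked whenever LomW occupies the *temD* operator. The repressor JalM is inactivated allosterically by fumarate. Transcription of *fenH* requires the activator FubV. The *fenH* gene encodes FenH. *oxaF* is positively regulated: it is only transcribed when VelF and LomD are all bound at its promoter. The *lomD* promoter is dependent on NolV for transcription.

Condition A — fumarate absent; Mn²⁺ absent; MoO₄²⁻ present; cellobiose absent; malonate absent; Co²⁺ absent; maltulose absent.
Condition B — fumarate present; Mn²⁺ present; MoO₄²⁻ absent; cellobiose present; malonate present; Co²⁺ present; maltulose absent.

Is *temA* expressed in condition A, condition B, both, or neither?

Condition A:
Fumarate is absent, so JalM is active.
Mn²⁺ is absent, so IrpV is active.
With repressor JalM bound, *lomW* is not transcribed.
So LomW is not produced.
MoO₄²⁻ is present, so SovK is active.
No repressor is bound and SovK is active, so *temD* is transcribed.
So TemD is produced and active.
Cellobiose is absent, so FubV is inactive.
Required activator FubV is absent, so *fenH* is not transcribed.
So FenH is not produced.
With no repressor bound, *kepJ* is transcribed.
So KepJ is produced and active.
Malonate is absent, so OxaL is active.
Co²⁺ is absent, so SibZ is active.
Activator OxaL is present, so *velF* is transcribed.
So VelF is produced and active.
Maltulose is absent, so NolV is inactive.
Required activator NolV is absent, so *lomD* is not transcribed.
So LomD is not produced.
Required activator LomD is absent, so *oxaF* is not transcribed.
So OxaF is not produced.
With repressor KepJ bound, *temA* is not transcribed.
→ *temA* is OFF in A.
Condition B:
Fumarate is present, so JalM is inactive.
Mn²⁺ is present, so IrpV is inactive.
Required activator IrpV is absent, so *lomW* is not transcribed.
So LomW is not produced.
MoO₄²⁻ is absent, so SovK is inactive.
Required activator SovK is absent, so *temD* is not transcribed.
So TemD is not produced.
Cellobiose is present, so FubV is active.
No repressor is bound and FubV is active, so *fenH* is transcribed.
So FenH is produced and active.
With repressor FenH bound, *kepJ* is not transcribed.
So KepJ is not produced.
Malonate is present, so OxaL is inactive.
Co²⁺ is present, so SibZ is inactive.
No activator is available at the *velF* promoter, so *velF* is not transcribed.
So VelF is not produced.
Maltulose is absent, so NolV is inactive.
Required activator NolV is absent, so *lomD* is not transcribed.
So LomD is not produced.
Required activator VelF is absent, so *oxaF* is not transcribed.
So OxaF is not produced.
No activator is available at the *temA* promoter, so *temA* is not transcribed.
→ *temA* is OFF in B.

neither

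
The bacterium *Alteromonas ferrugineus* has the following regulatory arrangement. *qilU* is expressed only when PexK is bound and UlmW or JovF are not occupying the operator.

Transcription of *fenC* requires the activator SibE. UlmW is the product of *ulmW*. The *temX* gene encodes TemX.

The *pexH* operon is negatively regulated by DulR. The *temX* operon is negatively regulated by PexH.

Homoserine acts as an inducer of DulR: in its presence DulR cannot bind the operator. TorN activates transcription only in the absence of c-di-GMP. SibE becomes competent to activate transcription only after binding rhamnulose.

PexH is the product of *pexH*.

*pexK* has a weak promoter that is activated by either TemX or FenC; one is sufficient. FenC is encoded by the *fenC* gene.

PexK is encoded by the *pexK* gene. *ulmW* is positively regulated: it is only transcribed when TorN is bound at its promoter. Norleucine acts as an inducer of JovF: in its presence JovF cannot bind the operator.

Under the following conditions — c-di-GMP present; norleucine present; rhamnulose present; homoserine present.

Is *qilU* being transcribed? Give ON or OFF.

c-di-GMP is present, so TorN is inactive.
Required activator TorN is absent, so *ulmW* is not transcribed.
So UlmW is not produced.
Norleucine is present, so JovF is inactive.
Homoserine is present, so DulR is inactive.
With no repressor bound, *pexH* is transcribed.
So PexH is produced and active.
With repressor PexH bound, *temX* is not transcribed.
So TemX is not produced.
Rhamnulose is present, so SibE is active.
No repressor is bound and SibE is active, so *fenC* is transcribed.
So FenC is produced and active.
Activator FenC is present, so *pexK* is transcribed.
So PexK is produced and active.
No repressor is bound and PexK is active, so *qilU* is transcribed.

ON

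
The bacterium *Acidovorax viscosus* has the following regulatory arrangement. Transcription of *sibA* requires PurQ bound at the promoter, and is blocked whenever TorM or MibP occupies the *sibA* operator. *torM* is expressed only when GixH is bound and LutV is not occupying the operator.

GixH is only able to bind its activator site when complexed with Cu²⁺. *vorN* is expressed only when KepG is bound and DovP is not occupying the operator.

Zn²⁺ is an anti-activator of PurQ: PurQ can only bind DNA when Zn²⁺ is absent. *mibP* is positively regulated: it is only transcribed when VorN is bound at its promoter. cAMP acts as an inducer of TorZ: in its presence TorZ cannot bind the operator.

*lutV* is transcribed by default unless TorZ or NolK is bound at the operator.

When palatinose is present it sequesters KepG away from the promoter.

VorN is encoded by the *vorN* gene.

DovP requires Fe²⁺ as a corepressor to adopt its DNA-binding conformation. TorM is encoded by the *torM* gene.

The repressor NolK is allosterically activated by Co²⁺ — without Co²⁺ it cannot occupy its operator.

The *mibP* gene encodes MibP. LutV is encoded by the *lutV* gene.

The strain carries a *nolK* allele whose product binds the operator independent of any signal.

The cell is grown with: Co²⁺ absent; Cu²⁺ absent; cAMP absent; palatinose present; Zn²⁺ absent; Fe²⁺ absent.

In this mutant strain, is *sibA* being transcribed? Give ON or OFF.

ON

cAMP is absent, so TorZ is active.
NolK is constitutively active in this strain.
With repressor TorZ bound, *lutV* is not transcribed.
So LutV is not produced.
Cu²⁺ is absent, so GixH is inactive.
Required activator GixH is absent, so *torM* is not transcribed.
So TorM is not produced.
Palatinose is present, so KepG is inactive.
Fe²⁺ is absent, so DovP is inactive.
Required activator KepG is absent, so *vorN* is not transcribed.
So VorN is not produced.
Required activator VorN is absent, so *mibP* is not transcribed.
So MibP is not produced.
Zn²⁺ is absent, so PurQ is active.
No repressor is bound and PurQ is active, so *sibA* is transcribed.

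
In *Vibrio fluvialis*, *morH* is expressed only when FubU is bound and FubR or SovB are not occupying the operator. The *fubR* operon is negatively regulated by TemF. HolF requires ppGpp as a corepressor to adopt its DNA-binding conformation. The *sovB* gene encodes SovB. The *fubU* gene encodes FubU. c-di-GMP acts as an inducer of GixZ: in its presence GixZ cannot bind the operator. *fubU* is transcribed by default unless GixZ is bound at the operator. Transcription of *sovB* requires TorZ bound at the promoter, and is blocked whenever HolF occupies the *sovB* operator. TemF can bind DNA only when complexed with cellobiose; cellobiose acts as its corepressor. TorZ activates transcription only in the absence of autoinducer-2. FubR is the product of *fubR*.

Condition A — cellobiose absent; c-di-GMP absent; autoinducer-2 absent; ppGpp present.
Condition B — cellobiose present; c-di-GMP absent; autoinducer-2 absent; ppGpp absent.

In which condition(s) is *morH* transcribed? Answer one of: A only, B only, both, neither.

neither

Condition A:
Cellobiose is absent, so TemF is inactive.
With no repressor bound, *fubR* is transcribed.
So FubR is produced and active.
c-di-GMP is absent, so GixZ is active.
With repressor GixZ bound, *fubU* is not transcribed.
So FubU is not produced.
Autoinducer-2 is absent, so TorZ is active.
ppGpp is present, so HolF is active.
With repressor HolF bound, *sovB* is not transcribed.
So SovB is not produced.
With repressor FubR bound, *morH* is not transcribed.
→ *morH* is OFF in A.
Condition B:
Cellobiose is present, so TemF is active.
With repressor TemF bound, *fubR* is not transcribed.
So FubR is not produced.
c-di-GMP is absent, so GixZ is active.
With repressor GixZ bound, *fubU* is not transcribed.
So FubU is not produced.
Autoinducer-2 is absent, so TorZ is active.
ppGpp is absent, so HolF is inactive.
No repressor is bound and TorZ is active, so *sovB* is transcribed.
So SovB is produced and active.
With repressor SovB bound, *morH* is not transcribed.
→ *morH* is OFF in B.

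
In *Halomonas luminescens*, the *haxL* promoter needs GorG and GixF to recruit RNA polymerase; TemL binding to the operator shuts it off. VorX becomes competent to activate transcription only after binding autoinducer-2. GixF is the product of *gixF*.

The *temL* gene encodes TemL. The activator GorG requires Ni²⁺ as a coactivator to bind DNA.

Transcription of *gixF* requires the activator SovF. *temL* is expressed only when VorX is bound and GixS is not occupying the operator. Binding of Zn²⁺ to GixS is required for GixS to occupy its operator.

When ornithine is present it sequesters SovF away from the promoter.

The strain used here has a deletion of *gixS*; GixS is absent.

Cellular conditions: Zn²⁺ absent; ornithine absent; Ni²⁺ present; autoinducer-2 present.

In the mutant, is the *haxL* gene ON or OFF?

Ni²⁺ is present, so GorG is active.
Autoinducer-2 is present, so VorX is active.
GixS is non-functional in this strain, so it has no effect.
No repressor is bound and VorX is active, so *temL* is transcribed.
So TemL is produced and active.
Ornithine is absent, so SovF is active.
No repressor is bound and SovF is active, so *gixF* is transcribed.
So GixF is produced and active.
With repressor TemL bound, *haxL* is not transcribed.

OFF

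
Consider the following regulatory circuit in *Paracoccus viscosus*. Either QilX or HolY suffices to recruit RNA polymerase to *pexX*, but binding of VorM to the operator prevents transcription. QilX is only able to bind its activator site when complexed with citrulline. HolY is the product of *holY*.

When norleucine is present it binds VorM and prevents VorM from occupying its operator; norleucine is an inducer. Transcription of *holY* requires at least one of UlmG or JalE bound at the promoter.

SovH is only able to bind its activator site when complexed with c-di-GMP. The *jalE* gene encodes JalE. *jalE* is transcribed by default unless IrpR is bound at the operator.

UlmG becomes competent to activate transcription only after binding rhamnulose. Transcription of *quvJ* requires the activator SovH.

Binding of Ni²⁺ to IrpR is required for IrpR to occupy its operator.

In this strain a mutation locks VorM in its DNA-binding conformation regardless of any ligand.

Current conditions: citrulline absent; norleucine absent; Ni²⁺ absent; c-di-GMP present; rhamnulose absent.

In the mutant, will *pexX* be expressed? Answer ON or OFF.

Citrulline is absent, so QilX is inactive.
Rhamnulose is absent, so UlmG is inactive.
Ni²⁺ is absent, so IrpR is inactive.
With no repressor bound, *jalE* is transcribed.
So JalE is produced and active.
Activator JalE is present, so *holY* is transcribed.
So HolY is produced and active.
VorM is constitutively active in this strain.
With repressor VorM bound, *pexX* is not transcribed.

OFF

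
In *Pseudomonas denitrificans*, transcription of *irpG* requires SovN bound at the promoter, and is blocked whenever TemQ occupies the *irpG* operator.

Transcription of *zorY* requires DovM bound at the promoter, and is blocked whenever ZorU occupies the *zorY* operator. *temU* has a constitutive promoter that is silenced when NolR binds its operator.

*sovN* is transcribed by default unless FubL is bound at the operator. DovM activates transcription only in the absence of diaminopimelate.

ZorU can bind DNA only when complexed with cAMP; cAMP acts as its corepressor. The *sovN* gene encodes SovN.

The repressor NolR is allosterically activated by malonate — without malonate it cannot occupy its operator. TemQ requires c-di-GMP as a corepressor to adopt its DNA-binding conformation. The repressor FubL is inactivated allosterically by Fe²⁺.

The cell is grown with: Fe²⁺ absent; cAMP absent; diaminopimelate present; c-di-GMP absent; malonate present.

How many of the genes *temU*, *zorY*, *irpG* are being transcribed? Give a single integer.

Malonate is present, so NolR is active.
With repressor NolR bound, *temU* is not transcribed.
→ *temU* is OFF.
cAMP is absent, so ZorU is inactive.
Diaminopimelate is present, so DovM is inactive.
Required activator DovM is absent, so *zorY* is not transcribed.
→ *zorY* is OFF.
c-di-GMP is absent, so TemQ is inactive.
Fe²⁺ is absent, so FubL is active.
With repressor FubL bound, *sovN* is not transcribed.
So SovN is not produced.
Required activator SovN is absent, so *irpG* is not transcribed.
→ *irpG* is OFF.
0 of the 3 genes are transcribed.

0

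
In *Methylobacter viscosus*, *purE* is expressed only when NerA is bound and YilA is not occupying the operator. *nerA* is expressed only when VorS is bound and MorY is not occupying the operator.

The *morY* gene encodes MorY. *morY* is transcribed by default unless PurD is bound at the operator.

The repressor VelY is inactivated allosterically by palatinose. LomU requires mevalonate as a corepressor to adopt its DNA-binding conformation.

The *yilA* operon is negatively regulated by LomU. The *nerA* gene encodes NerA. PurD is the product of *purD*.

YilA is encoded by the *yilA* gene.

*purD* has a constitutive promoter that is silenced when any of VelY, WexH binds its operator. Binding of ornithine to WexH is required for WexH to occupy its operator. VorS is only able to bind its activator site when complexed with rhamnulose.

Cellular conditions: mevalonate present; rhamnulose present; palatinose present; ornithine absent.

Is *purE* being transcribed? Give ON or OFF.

Palatinose is present, so VelY is inactive.
Ornithine is absent, so WexH is inactive.
With no repressor bound, *purD* is transcribed.
So PurD is produced and active.
With repressor PurD bound, *morY* is not transcribed.
So MorY is not produced.
Rhamnulose is present, so VorS is active.
No repressor is bound and VorS is active, so *nerA* is transcribed.
So NerA is produced and active.
Mevalonate is present, so LomU is active.
With repressor LomU bound, *yilA* is not transcribed.
So YilA is not produced.
No repressor is bound and NerA is active, so *purE* is transcribed.

ON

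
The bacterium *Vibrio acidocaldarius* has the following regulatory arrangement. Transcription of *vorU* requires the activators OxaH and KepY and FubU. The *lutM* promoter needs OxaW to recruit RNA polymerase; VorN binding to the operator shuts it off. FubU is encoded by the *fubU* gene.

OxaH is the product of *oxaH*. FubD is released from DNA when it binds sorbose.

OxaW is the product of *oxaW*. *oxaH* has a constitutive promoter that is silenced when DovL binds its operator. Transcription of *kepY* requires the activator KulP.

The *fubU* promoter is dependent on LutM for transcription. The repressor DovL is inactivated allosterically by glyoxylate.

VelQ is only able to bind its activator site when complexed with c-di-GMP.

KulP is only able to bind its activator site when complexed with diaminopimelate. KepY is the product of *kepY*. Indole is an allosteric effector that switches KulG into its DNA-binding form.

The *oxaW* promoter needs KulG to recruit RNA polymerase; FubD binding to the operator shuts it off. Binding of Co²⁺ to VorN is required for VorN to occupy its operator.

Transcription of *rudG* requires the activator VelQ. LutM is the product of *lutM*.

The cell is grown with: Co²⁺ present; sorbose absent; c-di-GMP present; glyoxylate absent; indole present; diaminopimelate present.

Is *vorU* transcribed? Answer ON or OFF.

OFF

Glyoxylate is absent, so DovL is active.
With repressor DovL bound, *oxaH* is not transcribed.
So OxaH is not produced.
Diaminopimelate is present, so KulP is active.
No repressor is bound and KulP is active, so *kepY* is transcribed.
So KepY is produced and active.
Indole is present, so KulG is active.
Sorbose is absent, so FubD is active.
With repressor FubD bound, *oxaW* is not transcribed.
So OxaW is not produced.
Co²⁺ is present, so VorN is active.
With repressor VorN bound, *lutM* is not transcribed.
So LutM is not produced.
Required activator LutM is absent, so *fubU* is not transcribed.
So FubU is not produced.
Required activator OxaH is absent, so *vorU* is not transcribed.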